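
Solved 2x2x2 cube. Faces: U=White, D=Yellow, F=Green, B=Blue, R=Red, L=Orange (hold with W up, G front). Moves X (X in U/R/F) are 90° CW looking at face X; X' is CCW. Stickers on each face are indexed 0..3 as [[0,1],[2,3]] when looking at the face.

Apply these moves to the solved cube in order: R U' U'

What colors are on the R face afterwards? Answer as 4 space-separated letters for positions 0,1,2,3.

After move 1 (R): R=RRRR U=WGWG F=GYGY D=YBYB B=WBWB
After move 2 (U'): U=GGWW F=OOGY R=GYRR B=RRWB L=WBOO
After move 3 (U'): U=GWGW F=WBGY R=OORR B=GYWB L=RROO
Query: R face = OORR

Answer: O O R R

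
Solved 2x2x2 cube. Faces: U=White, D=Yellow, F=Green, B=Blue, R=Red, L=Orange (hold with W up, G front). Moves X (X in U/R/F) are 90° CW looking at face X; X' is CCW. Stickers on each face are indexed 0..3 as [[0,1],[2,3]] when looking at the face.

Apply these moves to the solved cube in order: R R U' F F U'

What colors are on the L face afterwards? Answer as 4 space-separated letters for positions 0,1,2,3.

After move 1 (R): R=RRRR U=WGWG F=GYGY D=YBYB B=WBWB
After move 2 (R): R=RRRR U=WYWY F=GBGB D=YWYW B=GBGB
After move 3 (U'): U=YYWW F=OOGB R=GBRR B=RRGB L=GBOO
After move 4 (F): F=GOBO U=YYOB R=WBWR D=RGYW L=GYOW
After move 5 (F): F=BGOO U=YYWY R=OBBR D=WWYW L=GROG
After move 6 (U'): U=YYYW F=GROO R=BGBR B=OBGB L=RROG
Query: L face = RROG

Answer: R R O G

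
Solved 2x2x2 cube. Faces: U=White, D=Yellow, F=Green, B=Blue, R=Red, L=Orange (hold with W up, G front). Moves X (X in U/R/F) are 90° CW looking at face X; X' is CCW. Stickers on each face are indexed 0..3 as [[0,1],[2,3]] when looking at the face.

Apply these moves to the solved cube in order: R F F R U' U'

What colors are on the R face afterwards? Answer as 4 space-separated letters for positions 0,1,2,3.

After move 1 (R): R=RRRR U=WGWG F=GYGY D=YBYB B=WBWB
After move 2 (F): F=GGYY U=WGOO R=WRGR D=RRYB L=OYOB
After move 3 (F): F=YGYG U=WGBY R=OROR D=GWYB L=OROR
After move 4 (R): R=OORR U=WGBG F=YWYB D=GWYW B=YBGB
After move 5 (U'): U=GGWB F=ORYB R=YWRR B=OOGB L=YBOR
After move 6 (U'): U=GBGW F=YBYB R=ORRR B=YWGB L=OOOR
Query: R face = ORRR

Answer: O R R R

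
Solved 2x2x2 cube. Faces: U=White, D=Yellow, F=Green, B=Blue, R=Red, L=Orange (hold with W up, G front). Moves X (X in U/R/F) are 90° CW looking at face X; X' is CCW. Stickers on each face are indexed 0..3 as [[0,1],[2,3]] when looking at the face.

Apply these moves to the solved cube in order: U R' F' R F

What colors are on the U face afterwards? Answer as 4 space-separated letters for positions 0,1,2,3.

Answer: W W W O

Derivation:
After move 1 (U): U=WWWW F=RRGG R=BBRR B=OOBB L=GGOO
After move 2 (R'): R=BRBR U=WBWO F=RWGW D=YRYG B=YOYB
After move 3 (F'): F=WWRG U=WBBB R=RRYR D=GOYG L=GOOW
After move 4 (R): R=YRRR U=WWBG F=WORG D=GYYY B=BOBB
After move 5 (F): F=RWGO U=WWWO R=BRGR D=RYYY L=GGOY
Query: U face = WWWO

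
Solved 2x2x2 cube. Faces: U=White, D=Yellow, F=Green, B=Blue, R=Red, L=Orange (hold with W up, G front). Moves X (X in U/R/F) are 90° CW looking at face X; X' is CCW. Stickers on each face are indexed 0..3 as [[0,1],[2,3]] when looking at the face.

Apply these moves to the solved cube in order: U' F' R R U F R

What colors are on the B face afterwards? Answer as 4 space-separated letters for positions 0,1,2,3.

Answer: B W W B

Derivation:
After move 1 (U'): U=WWWW F=OOGG R=GGRR B=RRBB L=BBOO
After move 2 (F'): F=OGOG U=WWGR R=YGYR D=BOYY L=BWOW
After move 3 (R): R=YYRG U=WGGG F=OOOY D=BBYR B=RRWB
After move 4 (R): R=RYGY U=WOGY F=OBOR D=BWYR B=GRGB
After move 5 (U): U=GWYO F=RYOR R=GRGY B=BWGB L=OBOW
After move 6 (F): F=ORRY U=GWWB R=YROY D=GGYR L=OBOW
After move 7 (R): R=OYYR U=GRWY F=OGRR D=GGYB B=BWWB
Query: B face = BWWB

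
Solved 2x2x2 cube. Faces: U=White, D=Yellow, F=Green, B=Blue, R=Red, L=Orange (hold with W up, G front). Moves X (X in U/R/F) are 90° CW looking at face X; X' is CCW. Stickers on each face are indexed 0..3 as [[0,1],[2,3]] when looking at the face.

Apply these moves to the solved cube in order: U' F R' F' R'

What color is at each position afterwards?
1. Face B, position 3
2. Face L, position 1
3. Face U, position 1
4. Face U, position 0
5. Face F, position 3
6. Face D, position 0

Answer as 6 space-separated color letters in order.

After move 1 (U'): U=WWWW F=OOGG R=GGRR B=RRBB L=BBOO
After move 2 (F): F=GOGO U=WWOB R=WGWR D=RGYY L=BYOY
After move 3 (R'): R=GRWW U=WBOR F=GWGB D=ROYO B=YRGB
After move 4 (F'): F=WBGG U=WBGW R=ORRW D=YYYO L=BROO
After move 5 (R'): R=RWOR U=WGGY F=WBGW D=YBYG B=ORYB
Query 1: B[3] = B
Query 2: L[1] = R
Query 3: U[1] = G
Query 4: U[0] = W
Query 5: F[3] = W
Query 6: D[0] = Y

Answer: B R G W W Y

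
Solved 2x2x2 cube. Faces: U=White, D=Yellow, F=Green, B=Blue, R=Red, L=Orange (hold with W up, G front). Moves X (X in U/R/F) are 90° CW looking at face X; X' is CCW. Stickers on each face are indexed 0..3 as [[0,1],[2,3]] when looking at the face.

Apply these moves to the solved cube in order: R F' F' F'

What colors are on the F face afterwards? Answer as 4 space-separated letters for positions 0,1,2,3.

Answer: G G Y Y

Derivation:
After move 1 (R): R=RRRR U=WGWG F=GYGY D=YBYB B=WBWB
After move 2 (F'): F=YYGG U=WGRR R=BRYR D=OOYB L=OGOW
After move 3 (F'): F=YGYG U=WGBY R=OROR D=GWYB L=OROR
After move 4 (F'): F=GGYY U=WGOO R=WRGR D=RRYB L=OYOB
Query: F face = GGYY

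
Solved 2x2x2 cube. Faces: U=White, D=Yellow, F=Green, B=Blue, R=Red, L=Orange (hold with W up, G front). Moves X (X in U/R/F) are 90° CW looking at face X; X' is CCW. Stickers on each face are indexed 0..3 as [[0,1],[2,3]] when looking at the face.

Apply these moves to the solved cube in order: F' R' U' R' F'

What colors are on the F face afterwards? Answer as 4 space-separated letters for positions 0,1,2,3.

Answer: B R O G

Derivation:
After move 1 (F'): F=GGGG U=WWRR R=YRYR D=OOYY L=OWOW
After move 2 (R'): R=RRYY U=WBRB F=GWGR D=OGYG B=YBOB
After move 3 (U'): U=BBWR F=OWGR R=GWYY B=RROB L=YBOW
After move 4 (R'): R=WYGY U=BOWR F=OBGR D=OWYR B=GRGB
After move 5 (F'): F=BROG U=BOWG R=WYOY D=BWYR L=YROW
Query: F face = BROG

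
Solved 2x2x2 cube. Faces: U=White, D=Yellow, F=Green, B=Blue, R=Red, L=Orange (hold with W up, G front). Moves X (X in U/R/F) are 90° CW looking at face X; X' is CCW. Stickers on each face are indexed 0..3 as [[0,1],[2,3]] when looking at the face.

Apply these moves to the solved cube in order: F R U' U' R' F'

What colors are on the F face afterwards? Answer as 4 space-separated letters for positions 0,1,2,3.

After move 1 (F): F=GGGG U=WWOO R=WRWR D=RRYY L=OYOY
After move 2 (R): R=WWRR U=WGOG F=GRGY D=RBYB B=OBWB
After move 3 (U'): U=GGWO F=OYGY R=GRRR B=WWWB L=OBOY
After move 4 (U'): U=GOGW F=OBGY R=OYRR B=GRWB L=WWOY
After move 5 (R'): R=YROR U=GWGG F=OOGW D=RBYY B=BRBB
After move 6 (F'): F=OWOG U=GWYO R=BRRR D=WYYY L=WGOG
Query: F face = OWOG

Answer: O W O G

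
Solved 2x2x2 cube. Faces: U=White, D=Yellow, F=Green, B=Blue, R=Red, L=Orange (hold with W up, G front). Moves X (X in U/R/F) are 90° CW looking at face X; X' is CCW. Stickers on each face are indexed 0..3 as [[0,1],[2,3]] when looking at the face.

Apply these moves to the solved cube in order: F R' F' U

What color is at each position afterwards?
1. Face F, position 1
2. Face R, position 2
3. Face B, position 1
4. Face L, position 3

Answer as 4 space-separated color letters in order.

Answer: R R B O

Derivation:
After move 1 (F): F=GGGG U=WWOO R=WRWR D=RRYY L=OYOY
After move 2 (R'): R=RRWW U=WBOB F=GWGO D=RGYG B=YBRB
After move 3 (F'): F=WOGG U=WBRW R=GRRW D=YYYG L=OBOO
After move 4 (U): U=RWWB F=GRGG R=YBRW B=OBRB L=WOOO
Query 1: F[1] = R
Query 2: R[2] = R
Query 3: B[1] = B
Query 4: L[3] = O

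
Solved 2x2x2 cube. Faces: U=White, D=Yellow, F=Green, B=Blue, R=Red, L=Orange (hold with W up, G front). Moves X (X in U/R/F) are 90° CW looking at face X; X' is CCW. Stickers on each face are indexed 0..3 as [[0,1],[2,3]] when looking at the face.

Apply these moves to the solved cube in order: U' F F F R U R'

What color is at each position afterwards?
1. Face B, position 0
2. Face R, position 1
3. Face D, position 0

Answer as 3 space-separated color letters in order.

After move 1 (U'): U=WWWW F=OOGG R=GGRR B=RRBB L=BBOO
After move 2 (F): F=GOGO U=WWOB R=WGWR D=RGYY L=BYOY
After move 3 (F): F=GGOO U=WWYY R=OGBR D=WWYY L=BROG
After move 4 (F): F=OGOG U=WWGR R=YGYR D=BOYY L=BWOW
After move 5 (R): R=YYRG U=WGGG F=OOOY D=BBYR B=RRWB
After move 6 (U): U=GWGG F=YYOY R=RRRG B=BWWB L=OOOW
After move 7 (R'): R=RGRR U=GWGB F=YWOG D=BYYY B=RWBB
Query 1: B[0] = R
Query 2: R[1] = G
Query 3: D[0] = B

Answer: R G B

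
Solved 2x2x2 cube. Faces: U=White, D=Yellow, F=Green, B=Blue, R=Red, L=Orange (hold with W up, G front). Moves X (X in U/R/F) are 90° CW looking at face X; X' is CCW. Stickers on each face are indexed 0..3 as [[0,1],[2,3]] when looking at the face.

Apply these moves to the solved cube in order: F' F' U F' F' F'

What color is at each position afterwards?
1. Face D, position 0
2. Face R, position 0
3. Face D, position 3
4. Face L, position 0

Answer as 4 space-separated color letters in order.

Answer: O Y Y G

Derivation:
After move 1 (F'): F=GGGG U=WWRR R=YRYR D=OOYY L=OWOW
After move 2 (F'): F=GGGG U=WWYY R=OROR D=WWYY L=OROR
After move 3 (U): U=YWYW F=ORGG R=BBOR B=ORBB L=GGOR
After move 4 (F'): F=RGOG U=YWBO R=WBWR D=GRYY L=GWOY
After move 5 (F'): F=GGRO U=YWWW R=RBGR D=WYYY L=GOOB
After move 6 (F'): F=GOGR U=YWRG R=YBWR D=OBYY L=GWOW
Query 1: D[0] = O
Query 2: R[0] = Y
Query 3: D[3] = Y
Query 4: L[0] = G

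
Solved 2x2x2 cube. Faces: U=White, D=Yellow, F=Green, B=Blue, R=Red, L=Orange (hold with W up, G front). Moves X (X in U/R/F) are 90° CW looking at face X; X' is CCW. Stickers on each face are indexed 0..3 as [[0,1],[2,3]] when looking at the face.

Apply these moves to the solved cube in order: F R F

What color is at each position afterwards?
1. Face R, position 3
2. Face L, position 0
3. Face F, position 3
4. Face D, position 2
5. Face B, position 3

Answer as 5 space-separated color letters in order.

After move 1 (F): F=GGGG U=WWOO R=WRWR D=RRYY L=OYOY
After move 2 (R): R=WWRR U=WGOG F=GRGY D=RBYB B=OBWB
After move 3 (F): F=GGYR U=WGYY R=OWGR D=RWYB L=OROB
Query 1: R[3] = R
Query 2: L[0] = O
Query 3: F[3] = R
Query 4: D[2] = Y
Query 5: B[3] = B

Answer: R O R Y B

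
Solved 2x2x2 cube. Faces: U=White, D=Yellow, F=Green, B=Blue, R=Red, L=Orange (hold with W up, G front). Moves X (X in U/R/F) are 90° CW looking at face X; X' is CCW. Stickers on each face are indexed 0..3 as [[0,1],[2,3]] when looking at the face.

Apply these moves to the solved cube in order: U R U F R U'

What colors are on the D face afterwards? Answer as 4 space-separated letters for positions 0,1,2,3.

Answer: R W Y G

Derivation:
After move 1 (U): U=WWWW F=RRGG R=BBRR B=OOBB L=GGOO
After move 2 (R): R=RBRB U=WRWG F=RYGY D=YBYO B=WOWB
After move 3 (U): U=WWGR F=RBGY R=WORB B=GGWB L=RYOO
After move 4 (F): F=GRYB U=WWOY R=GORB D=RWYO L=RYOB
After move 5 (R): R=RGBO U=WROB F=GWYO D=RWYG B=YGWB
After move 6 (U'): U=RBWO F=RYYO R=GWBO B=RGWB L=YGOB
Query: D face = RWYG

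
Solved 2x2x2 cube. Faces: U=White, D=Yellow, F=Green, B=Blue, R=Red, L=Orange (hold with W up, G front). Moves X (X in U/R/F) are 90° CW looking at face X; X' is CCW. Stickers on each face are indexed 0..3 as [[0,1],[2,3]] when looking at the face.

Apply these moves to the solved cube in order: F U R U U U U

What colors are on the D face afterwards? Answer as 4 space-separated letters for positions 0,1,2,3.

After move 1 (F): F=GGGG U=WWOO R=WRWR D=RRYY L=OYOY
After move 2 (U): U=OWOW F=WRGG R=BBWR B=OYBB L=GGOY
After move 3 (R): R=WBRB U=OROG F=WRGY D=RBYO B=WYWB
After move 4 (U): U=OOGR F=WBGY R=WYRB B=GGWB L=WROY
After move 5 (U): U=GORO F=WYGY R=GGRB B=WRWB L=WBOY
After move 6 (U): U=RGOO F=GGGY R=WRRB B=WBWB L=WYOY
After move 7 (U): U=OROG F=WRGY R=WBRB B=WYWB L=GGOY
Query: D face = RBYO

Answer: R B Y O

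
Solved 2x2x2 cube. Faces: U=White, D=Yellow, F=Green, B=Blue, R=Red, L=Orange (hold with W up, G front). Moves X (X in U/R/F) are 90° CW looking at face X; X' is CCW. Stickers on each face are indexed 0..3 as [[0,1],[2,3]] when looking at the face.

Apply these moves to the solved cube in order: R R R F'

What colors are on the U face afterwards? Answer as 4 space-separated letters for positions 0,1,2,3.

Answer: W B R R

Derivation:
After move 1 (R): R=RRRR U=WGWG F=GYGY D=YBYB B=WBWB
After move 2 (R): R=RRRR U=WYWY F=GBGB D=YWYW B=GBGB
After move 3 (R): R=RRRR U=WBWB F=GWGW D=YGYG B=YBYB
After move 4 (F'): F=WWGG U=WBRR R=GRYR D=OOYG L=OBOW
Query: U face = WBRR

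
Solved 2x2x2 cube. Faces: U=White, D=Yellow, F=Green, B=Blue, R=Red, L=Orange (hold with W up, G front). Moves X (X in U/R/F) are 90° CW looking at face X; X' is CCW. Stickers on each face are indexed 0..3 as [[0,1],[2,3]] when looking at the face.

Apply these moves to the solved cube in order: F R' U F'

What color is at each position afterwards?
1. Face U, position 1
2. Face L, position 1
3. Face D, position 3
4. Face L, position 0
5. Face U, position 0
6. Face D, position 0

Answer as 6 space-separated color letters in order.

After move 1 (F): F=GGGG U=WWOO R=WRWR D=RRYY L=OYOY
After move 2 (R'): R=RRWW U=WBOB F=GWGO D=RGYG B=YBRB
After move 3 (U): U=OWBB F=RRGO R=YBWW B=OYRB L=GWOY
After move 4 (F'): F=RORG U=OWYW R=GBRW D=WYYG L=GBOB
Query 1: U[1] = W
Query 2: L[1] = B
Query 3: D[3] = G
Query 4: L[0] = G
Query 5: U[0] = O
Query 6: D[0] = W

Answer: W B G G O W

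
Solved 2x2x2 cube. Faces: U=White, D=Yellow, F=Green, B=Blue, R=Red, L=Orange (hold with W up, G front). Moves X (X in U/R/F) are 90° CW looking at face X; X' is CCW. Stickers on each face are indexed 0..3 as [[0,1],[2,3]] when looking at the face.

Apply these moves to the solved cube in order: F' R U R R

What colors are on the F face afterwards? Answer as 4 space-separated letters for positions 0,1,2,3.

Answer: Y W G O

Derivation:
After move 1 (F'): F=GGGG U=WWRR R=YRYR D=OOYY L=OWOW
After move 2 (R): R=YYRR U=WGRG F=GOGY D=OBYB B=RBWB
After move 3 (U): U=RWGG F=YYGY R=RBRR B=OWWB L=GOOW
After move 4 (R): R=RRRB U=RYGY F=YBGB D=OWYO B=GWWB
After move 5 (R): R=RRBR U=RBGB F=YWGO D=OWYG B=YWYB
Query: F face = YWGO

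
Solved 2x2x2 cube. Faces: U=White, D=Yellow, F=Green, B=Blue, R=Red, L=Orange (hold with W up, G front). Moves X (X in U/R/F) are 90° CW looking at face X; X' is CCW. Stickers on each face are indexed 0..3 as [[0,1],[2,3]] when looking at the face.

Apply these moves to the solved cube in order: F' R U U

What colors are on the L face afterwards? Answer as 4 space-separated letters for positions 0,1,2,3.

After move 1 (F'): F=GGGG U=WWRR R=YRYR D=OOYY L=OWOW
After move 2 (R): R=YYRR U=WGRG F=GOGY D=OBYB B=RBWB
After move 3 (U): U=RWGG F=YYGY R=RBRR B=OWWB L=GOOW
After move 4 (U): U=GRGW F=RBGY R=OWRR B=GOWB L=YYOW
Query: L face = YYOW

Answer: Y Y O W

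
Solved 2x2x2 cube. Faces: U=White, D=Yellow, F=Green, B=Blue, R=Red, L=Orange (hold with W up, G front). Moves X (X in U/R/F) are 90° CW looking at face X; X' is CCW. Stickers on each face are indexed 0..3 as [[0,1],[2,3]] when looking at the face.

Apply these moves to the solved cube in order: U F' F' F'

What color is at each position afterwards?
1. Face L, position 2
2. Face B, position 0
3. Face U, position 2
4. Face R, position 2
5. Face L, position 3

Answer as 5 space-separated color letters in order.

Answer: O O O W Y

Derivation:
After move 1 (U): U=WWWW F=RRGG R=BBRR B=OOBB L=GGOO
After move 2 (F'): F=RGRG U=WWBR R=YBYR D=GOYY L=GWOW
After move 3 (F'): F=GGRR U=WWYY R=OBGR D=WWYY L=GROB
After move 4 (F'): F=GRGR U=WWOG R=WBWR D=RBYY L=GYOY
Query 1: L[2] = O
Query 2: B[0] = O
Query 3: U[2] = O
Query 4: R[2] = W
Query 5: L[3] = Y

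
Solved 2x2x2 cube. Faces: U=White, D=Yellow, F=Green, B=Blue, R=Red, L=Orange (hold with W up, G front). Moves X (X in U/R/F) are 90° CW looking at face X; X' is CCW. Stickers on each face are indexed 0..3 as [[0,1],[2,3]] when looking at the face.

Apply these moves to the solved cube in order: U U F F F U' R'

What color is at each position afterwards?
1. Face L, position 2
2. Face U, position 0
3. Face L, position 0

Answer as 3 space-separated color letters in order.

Answer: O W G

Derivation:
After move 1 (U): U=WWWW F=RRGG R=BBRR B=OOBB L=GGOO
After move 2 (U): U=WWWW F=BBGG R=OORR B=GGBB L=RROO
After move 3 (F): F=GBGB U=WWOR R=WOWR D=ROYY L=RYOY
After move 4 (F): F=GGBB U=WWYY R=OORR D=WWYY L=RROO
After move 5 (F): F=BGBG U=WWOR R=YOYR D=ROYY L=RWOW
After move 6 (U'): U=WRWO F=RWBG R=BGYR B=YOBB L=GGOW
After move 7 (R'): R=GRBY U=WBWY F=RRBO D=RWYG B=YOOB
Query 1: L[2] = O
Query 2: U[0] = W
Query 3: L[0] = G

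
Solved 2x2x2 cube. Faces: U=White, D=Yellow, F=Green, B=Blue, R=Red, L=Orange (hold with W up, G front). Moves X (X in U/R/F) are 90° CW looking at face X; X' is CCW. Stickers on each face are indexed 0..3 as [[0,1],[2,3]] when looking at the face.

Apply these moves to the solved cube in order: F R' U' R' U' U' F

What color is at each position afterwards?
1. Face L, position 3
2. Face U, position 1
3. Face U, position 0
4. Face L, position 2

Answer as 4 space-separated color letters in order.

After move 1 (F): F=GGGG U=WWOO R=WRWR D=RRYY L=OYOY
After move 2 (R'): R=RRWW U=WBOB F=GWGO D=RGYG B=YBRB
After move 3 (U'): U=BBWO F=OYGO R=GWWW B=RRRB L=YBOY
After move 4 (R'): R=WWGW U=BRWR F=OBGO D=RYYO B=GRGB
After move 5 (U'): U=RRBW F=YBGO R=OBGW B=WWGB L=GROY
After move 6 (U'): U=RWRB F=GRGO R=YBGW B=OBGB L=WWOY
After move 7 (F): F=GGOR U=RWYW R=RBBW D=GYYO L=WROY
Query 1: L[3] = Y
Query 2: U[1] = W
Query 3: U[0] = R
Query 4: L[2] = O

Answer: Y W R O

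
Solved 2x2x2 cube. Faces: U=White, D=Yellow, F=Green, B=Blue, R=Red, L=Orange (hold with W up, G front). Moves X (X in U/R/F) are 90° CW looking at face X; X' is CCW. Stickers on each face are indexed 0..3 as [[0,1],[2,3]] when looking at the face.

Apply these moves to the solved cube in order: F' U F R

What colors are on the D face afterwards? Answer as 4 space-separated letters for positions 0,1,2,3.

Answer: Y B Y O

Derivation:
After move 1 (F'): F=GGGG U=WWRR R=YRYR D=OOYY L=OWOW
After move 2 (U): U=RWRW F=YRGG R=BBYR B=OWBB L=GGOW
After move 3 (F): F=GYGR U=RWWG R=RBWR D=YBYY L=GOOO
After move 4 (R): R=WRRB U=RYWR F=GBGY D=YBYO B=GWWB
Query: D face = YBYO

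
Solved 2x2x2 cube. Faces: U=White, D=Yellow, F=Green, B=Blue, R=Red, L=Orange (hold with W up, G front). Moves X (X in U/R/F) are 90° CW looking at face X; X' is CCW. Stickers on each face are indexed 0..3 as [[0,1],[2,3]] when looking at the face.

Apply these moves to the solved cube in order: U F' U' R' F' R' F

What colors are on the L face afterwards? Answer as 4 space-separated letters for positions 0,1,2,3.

Answer: O O O B

Derivation:
After move 1 (U): U=WWWW F=RRGG R=BBRR B=OOBB L=GGOO
After move 2 (F'): F=RGRG U=WWBR R=YBYR D=GOYY L=GWOW
After move 3 (U'): U=WRWB F=GWRG R=RGYR B=YBBB L=OOOW
After move 4 (R'): R=GRRY U=WBWY F=GRRB D=GWYG B=YBOB
After move 5 (F'): F=RBGR U=WBGR R=WRGY D=OWYG L=OYOW
After move 6 (R'): R=RYWG U=WOGY F=RBGR D=OBYR B=GBWB
After move 7 (F): F=GRRB U=WOWY R=GYYG D=WRYR L=OOOB
Query: L face = OOOB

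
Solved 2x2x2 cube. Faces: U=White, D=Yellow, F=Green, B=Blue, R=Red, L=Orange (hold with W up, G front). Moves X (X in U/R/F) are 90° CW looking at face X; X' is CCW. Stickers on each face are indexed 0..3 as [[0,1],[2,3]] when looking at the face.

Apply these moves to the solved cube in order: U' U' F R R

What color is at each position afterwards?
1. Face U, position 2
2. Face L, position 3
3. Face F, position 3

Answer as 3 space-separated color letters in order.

Answer: O Y G

Derivation:
After move 1 (U'): U=WWWW F=OOGG R=GGRR B=RRBB L=BBOO
After move 2 (U'): U=WWWW F=BBGG R=OORR B=GGBB L=RROO
After move 3 (F): F=GBGB U=WWOR R=WOWR D=ROYY L=RYOY
After move 4 (R): R=WWRO U=WBOB F=GOGY D=RBYG B=RGWB
After move 5 (R): R=RWOW U=WOOY F=GBGG D=RWYR B=BGBB
Query 1: U[2] = O
Query 2: L[3] = Y
Query 3: F[3] = G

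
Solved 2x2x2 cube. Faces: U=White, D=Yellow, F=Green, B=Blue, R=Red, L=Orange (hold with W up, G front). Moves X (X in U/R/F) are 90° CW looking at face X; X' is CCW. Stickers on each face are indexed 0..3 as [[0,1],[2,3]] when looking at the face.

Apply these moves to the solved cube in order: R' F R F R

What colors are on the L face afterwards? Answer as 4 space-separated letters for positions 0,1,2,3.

Answer: O R O Y

Derivation:
After move 1 (R'): R=RRRR U=WBWB F=GWGW D=YGYG B=YBYB
After move 2 (F): F=GGWW U=WBOO R=WRBR D=RRYG L=OYOG
After move 3 (R): R=BWRR U=WGOW F=GRWG D=RYYY B=OBBB
After move 4 (F): F=WGGR U=WGGY R=OWWR D=RBYY L=OROY
After move 5 (R): R=WORW U=WGGR F=WBGY D=RBYO B=YBGB
Query: L face = OROY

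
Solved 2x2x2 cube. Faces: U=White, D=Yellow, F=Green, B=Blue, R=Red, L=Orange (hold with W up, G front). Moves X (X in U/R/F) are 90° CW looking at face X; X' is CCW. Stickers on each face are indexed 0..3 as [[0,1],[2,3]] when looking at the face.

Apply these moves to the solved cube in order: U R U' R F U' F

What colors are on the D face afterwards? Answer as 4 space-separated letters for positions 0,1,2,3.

After move 1 (U): U=WWWW F=RRGG R=BBRR B=OOBB L=GGOO
After move 2 (R): R=RBRB U=WRWG F=RYGY D=YBYO B=WOWB
After move 3 (U'): U=RGWW F=GGGY R=RYRB B=RBWB L=WOOO
After move 4 (R): R=RRBY U=RGWY F=GBGO D=YWYR B=WBGB
After move 5 (F): F=GGOB U=RGOO R=WRYY D=BRYR L=WYOW
After move 6 (U'): U=GORO F=WYOB R=GGYY B=WRGB L=WBOW
After move 7 (F): F=OWBY U=GOWB R=RGOY D=YGYR L=WBOR
Query: D face = YGYR

Answer: Y G Y R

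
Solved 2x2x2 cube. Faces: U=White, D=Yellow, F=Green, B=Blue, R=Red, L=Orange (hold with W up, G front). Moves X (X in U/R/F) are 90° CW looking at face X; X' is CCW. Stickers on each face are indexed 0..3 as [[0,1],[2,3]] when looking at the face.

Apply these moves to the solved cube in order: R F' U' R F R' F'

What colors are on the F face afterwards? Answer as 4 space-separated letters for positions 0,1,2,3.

After move 1 (R): R=RRRR U=WGWG F=GYGY D=YBYB B=WBWB
After move 2 (F'): F=YYGG U=WGRR R=BRYR D=OOYB L=OGOW
After move 3 (U'): U=GRWR F=OGGG R=YYYR B=BRWB L=WBOW
After move 4 (R): R=YYRY U=GGWG F=OOGB D=OWYB B=RRRB
After move 5 (F): F=GOBO U=GGWB R=WYGY D=RYYB L=WOOW
After move 6 (R'): R=YYWG U=GRWR F=GGBB D=ROYO B=BRYB
After move 7 (F'): F=GBGB U=GRYW R=OYRG D=OWYO L=WROW
Query: F face = GBGB

Answer: G B G B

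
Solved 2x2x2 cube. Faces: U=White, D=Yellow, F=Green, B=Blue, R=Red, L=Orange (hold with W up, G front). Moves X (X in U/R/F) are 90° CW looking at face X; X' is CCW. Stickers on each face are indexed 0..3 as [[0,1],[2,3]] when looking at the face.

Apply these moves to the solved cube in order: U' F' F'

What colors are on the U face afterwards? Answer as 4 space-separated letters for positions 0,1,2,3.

After move 1 (U'): U=WWWW F=OOGG R=GGRR B=RRBB L=BBOO
After move 2 (F'): F=OGOG U=WWGR R=YGYR D=BOYY L=BWOW
After move 3 (F'): F=GGOO U=WWYY R=OGBR D=WWYY L=BROG
Query: U face = WWYY

Answer: W W Y Y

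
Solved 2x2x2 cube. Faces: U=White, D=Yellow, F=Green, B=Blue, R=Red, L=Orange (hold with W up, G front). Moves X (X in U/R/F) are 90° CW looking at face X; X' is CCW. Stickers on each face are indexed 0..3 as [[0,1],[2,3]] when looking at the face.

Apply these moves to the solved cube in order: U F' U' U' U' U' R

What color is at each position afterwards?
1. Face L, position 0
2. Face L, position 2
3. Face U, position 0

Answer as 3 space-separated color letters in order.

After move 1 (U): U=WWWW F=RRGG R=BBRR B=OOBB L=GGOO
After move 2 (F'): F=RGRG U=WWBR R=YBYR D=GOYY L=GWOW
After move 3 (U'): U=WRWB F=GWRG R=RGYR B=YBBB L=OOOW
After move 4 (U'): U=RBWW F=OORG R=GWYR B=RGBB L=YBOW
After move 5 (U'): U=BWRW F=YBRG R=OOYR B=GWBB L=RGOW
After move 6 (U'): U=WWBR F=RGRG R=YBYR B=OOBB L=GWOW
After move 7 (R): R=YYRB U=WGBG F=RORY D=GBYO B=ROWB
Query 1: L[0] = G
Query 2: L[2] = O
Query 3: U[0] = W

Answer: G O W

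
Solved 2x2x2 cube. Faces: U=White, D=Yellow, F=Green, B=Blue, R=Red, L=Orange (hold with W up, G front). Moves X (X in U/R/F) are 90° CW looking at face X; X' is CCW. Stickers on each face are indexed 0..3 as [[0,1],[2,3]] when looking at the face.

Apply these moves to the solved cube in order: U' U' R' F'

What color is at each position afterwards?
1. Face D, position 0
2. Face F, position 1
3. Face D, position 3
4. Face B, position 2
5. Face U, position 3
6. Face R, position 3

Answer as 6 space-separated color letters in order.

Answer: R W G Y O R

Derivation:
After move 1 (U'): U=WWWW F=OOGG R=GGRR B=RRBB L=BBOO
After move 2 (U'): U=WWWW F=BBGG R=OORR B=GGBB L=RROO
After move 3 (R'): R=OROR U=WBWG F=BWGW D=YBYG B=YGYB
After move 4 (F'): F=WWBG U=WBOO R=BRYR D=ROYG L=RGOW
Query 1: D[0] = R
Query 2: F[1] = W
Query 3: D[3] = G
Query 4: B[2] = Y
Query 5: U[3] = O
Query 6: R[3] = R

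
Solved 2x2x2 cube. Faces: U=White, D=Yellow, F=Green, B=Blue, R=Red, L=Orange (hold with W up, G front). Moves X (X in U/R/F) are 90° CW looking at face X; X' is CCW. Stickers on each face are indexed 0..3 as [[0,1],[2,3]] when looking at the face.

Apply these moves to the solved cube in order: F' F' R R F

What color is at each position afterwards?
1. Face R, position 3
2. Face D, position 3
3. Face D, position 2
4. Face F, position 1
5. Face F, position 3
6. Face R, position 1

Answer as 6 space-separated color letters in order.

Answer: O Y Y G B O

Derivation:
After move 1 (F'): F=GGGG U=WWRR R=YRYR D=OOYY L=OWOW
After move 2 (F'): F=GGGG U=WWYY R=OROR D=WWYY L=OROR
After move 3 (R): R=OORR U=WGYG F=GWGY D=WBYB B=YBWB
After move 4 (R): R=RORO U=WWYY F=GBGB D=WWYY B=GBGB
After move 5 (F): F=GGBB U=WWRR R=YOYO D=RRYY L=OWOW
Query 1: R[3] = O
Query 2: D[3] = Y
Query 3: D[2] = Y
Query 4: F[1] = G
Query 5: F[3] = B
Query 6: R[1] = O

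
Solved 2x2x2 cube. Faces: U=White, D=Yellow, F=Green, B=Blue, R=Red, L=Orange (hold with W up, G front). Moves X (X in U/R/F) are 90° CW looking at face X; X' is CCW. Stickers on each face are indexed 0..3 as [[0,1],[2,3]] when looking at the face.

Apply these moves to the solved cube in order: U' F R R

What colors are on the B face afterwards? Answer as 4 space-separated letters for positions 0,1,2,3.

After move 1 (U'): U=WWWW F=OOGG R=GGRR B=RRBB L=BBOO
After move 2 (F): F=GOGO U=WWOB R=WGWR D=RGYY L=BYOY
After move 3 (R): R=WWRG U=WOOO F=GGGY D=RBYR B=BRWB
After move 4 (R): R=RWGW U=WGOY F=GBGR D=RWYB B=OROB
Query: B face = OROB

Answer: O R O B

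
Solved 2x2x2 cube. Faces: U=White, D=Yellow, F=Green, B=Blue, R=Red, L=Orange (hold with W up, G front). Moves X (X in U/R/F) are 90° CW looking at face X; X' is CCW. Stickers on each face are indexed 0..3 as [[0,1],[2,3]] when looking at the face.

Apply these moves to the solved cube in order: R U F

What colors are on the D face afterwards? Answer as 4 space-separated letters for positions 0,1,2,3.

Answer: R W Y B

Derivation:
After move 1 (R): R=RRRR U=WGWG F=GYGY D=YBYB B=WBWB
After move 2 (U): U=WWGG F=RRGY R=WBRR B=OOWB L=GYOO
After move 3 (F): F=GRYR U=WWOY R=GBGR D=RWYB L=GYOB
Query: D face = RWYB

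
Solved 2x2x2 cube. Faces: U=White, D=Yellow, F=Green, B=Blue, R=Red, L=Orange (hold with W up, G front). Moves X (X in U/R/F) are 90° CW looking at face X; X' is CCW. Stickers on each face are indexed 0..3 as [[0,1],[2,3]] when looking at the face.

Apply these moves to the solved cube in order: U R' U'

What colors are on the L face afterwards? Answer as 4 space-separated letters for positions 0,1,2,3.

Answer: Y O O O

Derivation:
After move 1 (U): U=WWWW F=RRGG R=BBRR B=OOBB L=GGOO
After move 2 (R'): R=BRBR U=WBWO F=RWGW D=YRYG B=YOYB
After move 3 (U'): U=BOWW F=GGGW R=RWBR B=BRYB L=YOOO
Query: L face = YOOO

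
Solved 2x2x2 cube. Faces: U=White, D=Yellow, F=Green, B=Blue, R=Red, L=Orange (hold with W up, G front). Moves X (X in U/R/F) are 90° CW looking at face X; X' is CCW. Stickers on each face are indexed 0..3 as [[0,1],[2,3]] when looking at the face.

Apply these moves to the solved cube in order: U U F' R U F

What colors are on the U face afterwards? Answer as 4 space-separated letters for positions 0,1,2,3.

After move 1 (U): U=WWWW F=RRGG R=BBRR B=OOBB L=GGOO
After move 2 (U): U=WWWW F=BBGG R=OORR B=GGBB L=RROO
After move 3 (F'): F=BGBG U=WWOR R=YOYR D=ROYY L=RWOW
After move 4 (R): R=YYRO U=WGOG F=BOBY D=RBYG B=RGWB
After move 5 (U): U=OWGG F=YYBY R=RGRO B=RWWB L=BOOW
After move 6 (F): F=BYYY U=OWWO R=GGGO D=RRYG L=BROB
Query: U face = OWWO

Answer: O W W O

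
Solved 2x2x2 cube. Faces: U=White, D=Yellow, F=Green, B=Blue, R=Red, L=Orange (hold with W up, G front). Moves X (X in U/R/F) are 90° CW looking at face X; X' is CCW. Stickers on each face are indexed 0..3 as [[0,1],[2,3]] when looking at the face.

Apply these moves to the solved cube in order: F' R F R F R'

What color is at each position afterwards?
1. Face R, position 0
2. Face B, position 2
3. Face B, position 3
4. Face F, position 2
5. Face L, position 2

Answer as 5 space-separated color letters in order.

After move 1 (F'): F=GGGG U=WWRR R=YRYR D=OOYY L=OWOW
After move 2 (R): R=YYRR U=WGRG F=GOGY D=OBYB B=RBWB
After move 3 (F): F=GGYO U=WGWW R=RYGR D=RYYB L=OOOB
After move 4 (R): R=GRRY U=WGWO F=GYYB D=RWYR B=WBGB
After move 5 (F): F=YGBY U=WGBO R=WROY D=RGYR L=OROW
After move 6 (R'): R=RYWO U=WGBW F=YGBO D=RGYY B=RBGB
Query 1: R[0] = R
Query 2: B[2] = G
Query 3: B[3] = B
Query 4: F[2] = B
Query 5: L[2] = O

Answer: R G B B O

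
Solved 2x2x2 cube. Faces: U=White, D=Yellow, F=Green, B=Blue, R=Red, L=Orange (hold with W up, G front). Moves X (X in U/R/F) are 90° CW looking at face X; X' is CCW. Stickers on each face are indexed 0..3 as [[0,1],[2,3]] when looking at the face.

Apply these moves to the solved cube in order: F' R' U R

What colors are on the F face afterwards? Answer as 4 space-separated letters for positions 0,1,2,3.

After move 1 (F'): F=GGGG U=WWRR R=YRYR D=OOYY L=OWOW
After move 2 (R'): R=RRYY U=WBRB F=GWGR D=OGYG B=YBOB
After move 3 (U): U=RWBB F=RRGR R=YBYY B=OWOB L=GWOW
After move 4 (R): R=YYYB U=RRBR F=RGGG D=OOYO B=BWWB
Query: F face = RGGG

Answer: R G G G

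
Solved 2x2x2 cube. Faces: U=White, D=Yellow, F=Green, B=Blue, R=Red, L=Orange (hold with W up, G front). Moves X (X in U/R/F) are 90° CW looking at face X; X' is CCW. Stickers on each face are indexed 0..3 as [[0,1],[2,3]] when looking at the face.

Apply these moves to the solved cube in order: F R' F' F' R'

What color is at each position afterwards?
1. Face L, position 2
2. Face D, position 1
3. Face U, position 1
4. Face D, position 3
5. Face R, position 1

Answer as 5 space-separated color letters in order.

Answer: O G R G W

Derivation:
After move 1 (F): F=GGGG U=WWOO R=WRWR D=RRYY L=OYOY
After move 2 (R'): R=RRWW U=WBOB F=GWGO D=RGYG B=YBRB
After move 3 (F'): F=WOGG U=WBRW R=GRRW D=YYYG L=OBOO
After move 4 (F'): F=OGWG U=WBGR R=YRYW D=BOYG L=OWOR
After move 5 (R'): R=RWYY U=WRGY F=OBWR D=BGYG B=GBOB
Query 1: L[2] = O
Query 2: D[1] = G
Query 3: U[1] = R
Query 4: D[3] = G
Query 5: R[1] = W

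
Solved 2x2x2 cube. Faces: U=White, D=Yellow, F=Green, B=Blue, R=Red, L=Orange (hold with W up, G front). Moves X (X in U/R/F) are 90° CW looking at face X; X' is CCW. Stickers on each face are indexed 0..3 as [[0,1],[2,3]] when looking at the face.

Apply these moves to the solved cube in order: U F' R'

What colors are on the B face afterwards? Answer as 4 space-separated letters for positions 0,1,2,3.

Answer: Y O O B

Derivation:
After move 1 (U): U=WWWW F=RRGG R=BBRR B=OOBB L=GGOO
After move 2 (F'): F=RGRG U=WWBR R=YBYR D=GOYY L=GWOW
After move 3 (R'): R=BRYY U=WBBO F=RWRR D=GGYG B=YOOB
Query: B face = YOOB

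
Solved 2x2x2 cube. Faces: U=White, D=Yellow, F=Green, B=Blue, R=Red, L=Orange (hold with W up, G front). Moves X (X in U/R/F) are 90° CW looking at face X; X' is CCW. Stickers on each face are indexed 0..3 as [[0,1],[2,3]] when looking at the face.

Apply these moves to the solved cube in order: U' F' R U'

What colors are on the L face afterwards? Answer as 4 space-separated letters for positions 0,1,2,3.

Answer: R R O W

Derivation:
After move 1 (U'): U=WWWW F=OOGG R=GGRR B=RRBB L=BBOO
After move 2 (F'): F=OGOG U=WWGR R=YGYR D=BOYY L=BWOW
After move 3 (R): R=YYRG U=WGGG F=OOOY D=BBYR B=RRWB
After move 4 (U'): U=GGWG F=BWOY R=OORG B=YYWB L=RROW
Query: L face = RROW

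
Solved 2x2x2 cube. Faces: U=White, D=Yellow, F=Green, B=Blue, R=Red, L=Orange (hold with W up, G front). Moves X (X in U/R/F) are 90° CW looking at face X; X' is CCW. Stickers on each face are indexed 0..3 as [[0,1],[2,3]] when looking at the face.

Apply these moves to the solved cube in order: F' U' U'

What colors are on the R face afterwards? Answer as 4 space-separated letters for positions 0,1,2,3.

After move 1 (F'): F=GGGG U=WWRR R=YRYR D=OOYY L=OWOW
After move 2 (U'): U=WRWR F=OWGG R=GGYR B=YRBB L=BBOW
After move 3 (U'): U=RRWW F=BBGG R=OWYR B=GGBB L=YROW
Query: R face = OWYR

Answer: O W Y R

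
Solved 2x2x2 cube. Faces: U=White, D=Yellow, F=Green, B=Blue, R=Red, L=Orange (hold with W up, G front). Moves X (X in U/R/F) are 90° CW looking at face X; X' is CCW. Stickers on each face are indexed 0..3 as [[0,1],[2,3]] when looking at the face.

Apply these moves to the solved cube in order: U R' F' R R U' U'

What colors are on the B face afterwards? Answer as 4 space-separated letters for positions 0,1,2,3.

Answer: W Y W B

Derivation:
After move 1 (U): U=WWWW F=RRGG R=BBRR B=OOBB L=GGOO
After move 2 (R'): R=BRBR U=WBWO F=RWGW D=YRYG B=YOYB
After move 3 (F'): F=WWRG U=WBBB R=RRYR D=GOYG L=GOOW
After move 4 (R): R=YRRR U=WWBG F=WORG D=GYYY B=BOBB
After move 5 (R): R=RYRR U=WOBG F=WYRY D=GBYB B=GOWB
After move 6 (U'): U=OGWB F=GORY R=WYRR B=RYWB L=GOOW
After move 7 (U'): U=GBOW F=GORY R=GORR B=WYWB L=RYOW
Query: B face = WYWB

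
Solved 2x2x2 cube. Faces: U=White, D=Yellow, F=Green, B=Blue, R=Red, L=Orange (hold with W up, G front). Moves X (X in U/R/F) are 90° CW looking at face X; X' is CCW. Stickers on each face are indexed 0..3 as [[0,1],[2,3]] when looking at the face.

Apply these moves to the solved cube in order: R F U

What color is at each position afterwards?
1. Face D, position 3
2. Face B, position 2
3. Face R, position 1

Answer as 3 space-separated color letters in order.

After move 1 (R): R=RRRR U=WGWG F=GYGY D=YBYB B=WBWB
After move 2 (F): F=GGYY U=WGOO R=WRGR D=RRYB L=OYOB
After move 3 (U): U=OWOG F=WRYY R=WBGR B=OYWB L=GGOB
Query 1: D[3] = B
Query 2: B[2] = W
Query 3: R[1] = B

Answer: B W B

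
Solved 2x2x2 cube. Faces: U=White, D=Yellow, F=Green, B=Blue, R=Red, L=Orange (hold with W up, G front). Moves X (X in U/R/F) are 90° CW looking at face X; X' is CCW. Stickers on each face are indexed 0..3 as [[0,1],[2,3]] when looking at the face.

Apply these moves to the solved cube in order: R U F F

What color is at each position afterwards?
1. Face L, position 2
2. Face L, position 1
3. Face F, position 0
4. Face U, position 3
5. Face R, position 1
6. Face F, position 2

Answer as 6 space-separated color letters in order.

After move 1 (R): R=RRRR U=WGWG F=GYGY D=YBYB B=WBWB
After move 2 (U): U=WWGG F=RRGY R=WBRR B=OOWB L=GYOO
After move 3 (F): F=GRYR U=WWOY R=GBGR D=RWYB L=GYOB
After move 4 (F): F=YGRR U=WWBY R=OBYR D=GGYB L=GROW
Query 1: L[2] = O
Query 2: L[1] = R
Query 3: F[0] = Y
Query 4: U[3] = Y
Query 5: R[1] = B
Query 6: F[2] = R

Answer: O R Y Y B R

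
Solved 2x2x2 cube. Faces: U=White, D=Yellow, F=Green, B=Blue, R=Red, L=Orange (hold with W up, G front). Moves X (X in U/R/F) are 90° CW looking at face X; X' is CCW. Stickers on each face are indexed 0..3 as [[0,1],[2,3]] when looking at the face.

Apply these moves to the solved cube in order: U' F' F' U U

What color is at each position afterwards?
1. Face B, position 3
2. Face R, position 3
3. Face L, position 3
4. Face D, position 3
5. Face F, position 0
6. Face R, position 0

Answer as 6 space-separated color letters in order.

Answer: B R G Y R B

Derivation:
After move 1 (U'): U=WWWW F=OOGG R=GGRR B=RRBB L=BBOO
After move 2 (F'): F=OGOG U=WWGR R=YGYR D=BOYY L=BWOW
After move 3 (F'): F=GGOO U=WWYY R=OGBR D=WWYY L=BROG
After move 4 (U): U=YWYW F=OGOO R=RRBR B=BRBB L=GGOG
After move 5 (U): U=YYWW F=RROO R=BRBR B=GGBB L=OGOG
Query 1: B[3] = B
Query 2: R[3] = R
Query 3: L[3] = G
Query 4: D[3] = Y
Query 5: F[0] = R
Query 6: R[0] = B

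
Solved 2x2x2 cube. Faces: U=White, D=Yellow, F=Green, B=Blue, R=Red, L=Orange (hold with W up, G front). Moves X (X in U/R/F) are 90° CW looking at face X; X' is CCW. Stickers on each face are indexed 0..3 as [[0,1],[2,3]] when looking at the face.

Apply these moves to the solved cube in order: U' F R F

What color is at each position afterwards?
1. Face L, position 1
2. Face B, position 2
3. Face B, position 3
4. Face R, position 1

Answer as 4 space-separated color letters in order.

Answer: R W B W

Derivation:
After move 1 (U'): U=WWWW F=OOGG R=GGRR B=RRBB L=BBOO
After move 2 (F): F=GOGO U=WWOB R=WGWR D=RGYY L=BYOY
After move 3 (R): R=WWRG U=WOOO F=GGGY D=RBYR B=BRWB
After move 4 (F): F=GGYG U=WOYY R=OWOG D=RWYR L=BROB
Query 1: L[1] = R
Query 2: B[2] = W
Query 3: B[3] = B
Query 4: R[1] = W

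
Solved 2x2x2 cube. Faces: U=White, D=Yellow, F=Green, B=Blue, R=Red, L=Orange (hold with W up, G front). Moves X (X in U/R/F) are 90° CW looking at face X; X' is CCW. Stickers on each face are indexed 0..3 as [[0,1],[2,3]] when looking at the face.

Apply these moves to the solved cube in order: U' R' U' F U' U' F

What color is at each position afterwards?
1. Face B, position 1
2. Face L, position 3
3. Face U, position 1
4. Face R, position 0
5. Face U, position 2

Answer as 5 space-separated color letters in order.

After move 1 (U'): U=WWWW F=OOGG R=GGRR B=RRBB L=BBOO
After move 2 (R'): R=GRGR U=WBWR F=OWGW D=YOYG B=YRYB
After move 3 (U'): U=BRWW F=BBGW R=OWGR B=GRYB L=YROO
After move 4 (F): F=GBWB U=BROR R=WWWR D=GOYG L=YYOO
After move 5 (U'): U=RRBO F=YYWB R=GBWR B=WWYB L=GROO
After move 6 (U'): U=RORB F=GRWB R=YYWR B=GBYB L=WWOO
After move 7 (F): F=WGBR U=ROOW R=RYBR D=WYYG L=WGOO
Query 1: B[1] = B
Query 2: L[3] = O
Query 3: U[1] = O
Query 4: R[0] = R
Query 5: U[2] = O

Answer: B O O R O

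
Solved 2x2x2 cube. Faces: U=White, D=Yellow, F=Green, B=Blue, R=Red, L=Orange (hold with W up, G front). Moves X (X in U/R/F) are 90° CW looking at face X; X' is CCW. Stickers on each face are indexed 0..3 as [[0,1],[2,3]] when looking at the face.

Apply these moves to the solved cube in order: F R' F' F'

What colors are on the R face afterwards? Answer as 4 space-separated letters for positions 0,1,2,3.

Answer: Y R Y W

Derivation:
After move 1 (F): F=GGGG U=WWOO R=WRWR D=RRYY L=OYOY
After move 2 (R'): R=RRWW U=WBOB F=GWGO D=RGYG B=YBRB
After move 3 (F'): F=WOGG U=WBRW R=GRRW D=YYYG L=OBOO
After move 4 (F'): F=OGWG U=WBGR R=YRYW D=BOYG L=OWOR
Query: R face = YRYW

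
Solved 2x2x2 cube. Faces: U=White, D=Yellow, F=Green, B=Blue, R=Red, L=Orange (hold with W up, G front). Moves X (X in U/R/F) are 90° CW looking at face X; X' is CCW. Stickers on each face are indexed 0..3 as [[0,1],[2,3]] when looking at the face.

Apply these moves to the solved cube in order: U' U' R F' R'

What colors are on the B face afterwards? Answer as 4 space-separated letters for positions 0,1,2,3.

Answer: G G O B

Derivation:
After move 1 (U'): U=WWWW F=OOGG R=GGRR B=RRBB L=BBOO
After move 2 (U'): U=WWWW F=BBGG R=OORR B=GGBB L=RROO
After move 3 (R): R=RORO U=WBWG F=BYGY D=YBYG B=WGWB
After move 4 (F'): F=YYBG U=WBRR R=BOYO D=ROYG L=RGOW
After move 5 (R'): R=OOBY U=WWRW F=YBBR D=RYYG B=GGOB
Query: B face = GGOB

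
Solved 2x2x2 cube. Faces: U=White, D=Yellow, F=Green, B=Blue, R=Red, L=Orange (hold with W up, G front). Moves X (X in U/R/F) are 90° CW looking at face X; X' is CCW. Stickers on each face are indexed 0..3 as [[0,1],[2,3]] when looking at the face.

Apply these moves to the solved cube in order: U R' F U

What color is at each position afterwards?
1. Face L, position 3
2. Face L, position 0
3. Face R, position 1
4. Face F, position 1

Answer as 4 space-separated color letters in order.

Answer: R G O R

Derivation:
After move 1 (U): U=WWWW F=RRGG R=BBRR B=OOBB L=GGOO
After move 2 (R'): R=BRBR U=WBWO F=RWGW D=YRYG B=YOYB
After move 3 (F): F=GRWW U=WBOG R=WROR D=BBYG L=GYOR
After move 4 (U): U=OWGB F=WRWW R=YOOR B=GYYB L=GROR
Query 1: L[3] = R
Query 2: L[0] = G
Query 3: R[1] = O
Query 4: F[1] = R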